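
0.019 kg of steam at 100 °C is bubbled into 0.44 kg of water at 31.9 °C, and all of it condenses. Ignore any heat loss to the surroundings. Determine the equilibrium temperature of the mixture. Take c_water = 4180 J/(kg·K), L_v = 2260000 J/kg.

Net heat exchanged in the isolated system is zero:
steam→water at 100 °C releases m L_v = 0.019×2260000 = 42940; condensate cools 100→T: 0.019×4180×(T − 100) = 79.42(T − 100); water warms: 0.44×4180×(T − 31.9) = 1839.2(T − 31.9)
1918.6 T = 42940 + 7942 + 58670 = 109552
T ≈ 57.10 °C (< 100 °C, so full condensation is consistent).

T_f ≈ 57.1 °C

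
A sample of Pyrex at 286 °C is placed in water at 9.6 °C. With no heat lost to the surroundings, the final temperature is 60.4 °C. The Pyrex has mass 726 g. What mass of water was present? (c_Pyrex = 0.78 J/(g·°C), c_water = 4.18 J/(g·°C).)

Heat gained plus heat lost sum to zero:
726·0.78·(60.4 − 286) + m·4.18·(60.4 − 9.6) = 0
212.34 m = 127753
m = 127753/212.34 ≈ 601.6 g

m ≈ 602 g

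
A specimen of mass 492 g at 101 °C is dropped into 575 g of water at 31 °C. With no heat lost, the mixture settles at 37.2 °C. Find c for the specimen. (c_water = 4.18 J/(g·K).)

m_s c (T_s − T_f) = m_water c_water (T_f − T_0):
492·c·(101 − 37.2) = 575·4.18·(37.2 − 31)
31390 c = 14902  ⇒  c ≈ 0.4747 J/(g·K)

c ≈ 0.475 J/(g·K)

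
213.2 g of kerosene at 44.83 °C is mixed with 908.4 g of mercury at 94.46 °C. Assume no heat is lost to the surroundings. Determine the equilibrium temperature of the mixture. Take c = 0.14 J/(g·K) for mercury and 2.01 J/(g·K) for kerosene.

T_f ≈ 56.2 °C

With ΣQ=0 the equilibrium temperature is the m·c-weighted mean:
T_f = (127.18×94.46 + 428.53×44.83) / (127.18 + 428.53)
    = 31224 / 555.71 ≈ 56.19 °C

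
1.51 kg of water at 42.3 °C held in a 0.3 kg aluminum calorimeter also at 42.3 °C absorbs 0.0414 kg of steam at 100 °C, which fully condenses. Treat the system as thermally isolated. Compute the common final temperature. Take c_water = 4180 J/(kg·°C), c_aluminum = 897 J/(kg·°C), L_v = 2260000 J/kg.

T_f ≈ 57.6 °C

Setting the total heat transfer to zero:
latent heat released on condensation: 0.0414×2260000 = 93564; condensate cools 100→T: 0.0414×4180×(T − 100) = 173.05(T − 100); original water: 6311.8(T − 42.3); cup: 269.1(T − 42.3)
6754 T = 93564 + 17305 + 278372 = 389241
T ≈ 57.63 °C, under the boiling point, so the assumption holds.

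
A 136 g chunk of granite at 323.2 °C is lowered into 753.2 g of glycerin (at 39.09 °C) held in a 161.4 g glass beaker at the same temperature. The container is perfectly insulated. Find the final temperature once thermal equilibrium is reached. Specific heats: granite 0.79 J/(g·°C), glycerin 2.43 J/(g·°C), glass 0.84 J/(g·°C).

T_f ≈ 53.8 °C

Heat gained plus heat lost sum to zero:
136·0.79·(T − 323.2) + 753.2·2.43·(T − 39.09) + 161.4·0.84·(T − 39.09) = 0
107.44(T − 323.2) + 1830.3(T − 39.09) + 135.58(T − 39.09) = 0
2073.3 T = 111570
T ≈ 53.81 °C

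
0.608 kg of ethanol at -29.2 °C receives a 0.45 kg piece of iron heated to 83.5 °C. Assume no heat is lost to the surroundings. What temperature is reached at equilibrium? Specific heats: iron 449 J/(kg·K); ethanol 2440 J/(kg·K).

Heat gained plus heat lost sum to zero:
0.45*449*(T − 83.5) + 0.608*2440*(T − (-29.2)) = 0
202.05(T − 83.5) + 1483.5(T − (-29.2)) = 0
(202.05 + 1483.5) T = 202.05*83.5 + 1483.5*(-29.2)
T = -26448/1685.6 ≈ -15.69 °C

T_f ≈ -15.7 °C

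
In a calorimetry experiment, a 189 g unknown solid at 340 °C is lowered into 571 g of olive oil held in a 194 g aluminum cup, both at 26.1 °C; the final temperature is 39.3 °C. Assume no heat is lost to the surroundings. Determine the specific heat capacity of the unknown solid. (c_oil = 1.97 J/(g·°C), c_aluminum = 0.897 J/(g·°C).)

Let T be the final temperature. ΣQ_i = 0:
189×c×(39.3 − 340) + 571×1.97×(39.3 − 26.1) + 194×0.897×(39.3 − 26.1) = 0
-56832 c = -17145
c = -17145/-56832 ≈ 0.3017 J/(g·°C)

c ≈ 0.302 J/(g·°C)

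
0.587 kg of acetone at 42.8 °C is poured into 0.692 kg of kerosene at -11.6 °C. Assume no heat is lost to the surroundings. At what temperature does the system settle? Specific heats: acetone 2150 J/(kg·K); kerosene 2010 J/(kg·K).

|Q_acetone| = |Q_kerosene|:
0.587×2150×(42.8 − T) = 0.692×2010×(T − (-11.6))
1262(42.8 − T) = 1390.9(T − (-11.6))
2653 T = 37881  ⇒  T ≈ 14.28 °C

T_f ≈ 14.3 °C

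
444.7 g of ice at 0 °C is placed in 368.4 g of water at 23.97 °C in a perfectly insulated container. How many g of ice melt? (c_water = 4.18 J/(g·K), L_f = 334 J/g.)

Cooling the water to 0 °C releases 368.4×4.18×23.97 = 36912 J.
Fully melting the ice requires m_ice L_f = 444.7×334 = 148530 J.
Since 36912 < 148530 J, not all the ice melts; equilibrium is at 0 °C.
Mass melted = 36912/334 ≈ 110.5 g.

m_melted ≈ 111 g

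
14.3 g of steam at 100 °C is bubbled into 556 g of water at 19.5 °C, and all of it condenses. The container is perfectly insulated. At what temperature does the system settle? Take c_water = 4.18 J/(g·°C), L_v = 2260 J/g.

Energy conservation, ΣQ = 0:
condense steam: −14.3×2260 = −32318; condensate cools 100→T: 14.3×4.18×(T − 100) = 59.77(T − 100); original water: 2324.1(T − 19.5)
2383.9 T = 32318 + 5977.4 + 45320 = 83615
T ≈ 35.08 °C (< 100 °C, so full condensation is consistent).

T_f ≈ 35.1 °C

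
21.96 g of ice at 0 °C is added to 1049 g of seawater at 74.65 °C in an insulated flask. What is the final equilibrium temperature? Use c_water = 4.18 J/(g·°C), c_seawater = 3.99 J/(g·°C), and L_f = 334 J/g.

Setting the total heat transfer to zero:
latent heat to melt: 21.96×334 = 7334.6; meltwater 0→T: 21.96×4.18×T = 91.79 T; seawater cools: 1049×3.99×(T − 74.65) = 4185.5(T − 74.65)
4277.3 T = 312448 − 7334.6 = 305114
T ≈ 71.33 °C (positive, so assuming full melt was valid).

T_f ≈ 71.3 °C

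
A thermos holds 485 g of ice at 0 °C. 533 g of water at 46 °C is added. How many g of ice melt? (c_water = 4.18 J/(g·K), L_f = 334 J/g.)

m_melted ≈ 307 g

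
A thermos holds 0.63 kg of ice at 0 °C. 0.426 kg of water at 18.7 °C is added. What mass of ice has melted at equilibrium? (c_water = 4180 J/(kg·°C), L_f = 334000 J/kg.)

m_melted ≈ 0.0997 kg

Water can give up m c ΔT = 0.426×4180×18.7 = 33299 J before reaching 0 °C.
To melt every bit of ice: 0.63×334000 = 210420 J.
Since 33299 < 210420 J, not all the ice melts; equilibrium is at 0 °C.
Mass melted = 33299/334000 ≈ 0.0997 kg.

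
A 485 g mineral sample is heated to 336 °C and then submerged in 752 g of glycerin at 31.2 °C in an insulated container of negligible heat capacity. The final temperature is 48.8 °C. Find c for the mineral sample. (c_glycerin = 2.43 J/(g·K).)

m_s c (T_s − T_f) = m_glycerin c_glycerin (T_f − T_0):
485×c×(336 − 48.8) = 752×2.43×(48.8 − 31.2)
139292 c = 32162  ⇒  c ≈ 0.2309 J/(g·K)

c ≈ 0.231 J/(g·K)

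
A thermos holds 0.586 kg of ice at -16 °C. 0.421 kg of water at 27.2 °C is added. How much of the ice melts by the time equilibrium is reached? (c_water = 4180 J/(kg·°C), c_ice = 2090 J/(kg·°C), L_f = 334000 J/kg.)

m_melted ≈ 0.0846 kg

Water can give up m c ΔT = 0.421·4180·27.2 = 47866 J before reaching 0 °C.
Warming the ice to 0 °C takes 0.586·2090·16 = 19596 J, leaving 28270 J for melting.
Fully melting the ice requires m_ice L_f = 0.586·334000 = 195724 J.
That's not enough to melt it all — equilibrium is at 0 °C with ice remaining.
m_melt = 28270 / L_f = 0.08464 kg.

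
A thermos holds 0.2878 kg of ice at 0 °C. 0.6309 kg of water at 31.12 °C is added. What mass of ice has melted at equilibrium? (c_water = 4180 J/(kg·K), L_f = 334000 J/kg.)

m_melted ≈ 0.246 kg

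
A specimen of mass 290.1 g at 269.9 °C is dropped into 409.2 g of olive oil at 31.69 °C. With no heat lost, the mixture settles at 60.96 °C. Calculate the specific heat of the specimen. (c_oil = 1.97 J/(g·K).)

c ≈ 0.389 J/(g·K)

Heat lost by the specimen = heat gained by the oil:
290.1·c·(269.9 − 60.96) = 409.2·1.97·(60.96 − 31.69)
60613 c = 23595  ⇒  c ≈ 0.3893 J/(g·K)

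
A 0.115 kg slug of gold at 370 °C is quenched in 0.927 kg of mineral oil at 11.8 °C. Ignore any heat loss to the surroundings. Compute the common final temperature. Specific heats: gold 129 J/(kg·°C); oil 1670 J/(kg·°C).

T_f ≈ 15.2 °C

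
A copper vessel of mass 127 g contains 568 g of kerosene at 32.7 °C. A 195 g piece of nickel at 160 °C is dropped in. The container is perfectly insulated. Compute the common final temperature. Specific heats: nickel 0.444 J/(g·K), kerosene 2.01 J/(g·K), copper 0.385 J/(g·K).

T_f ≈ 41.3 °C

Energy conservation, ΣQ = 0:
195×0.444×(T − 160) + 568×2.01×(T − 32.7) + 127×0.385×(T − 32.7) = 0
86.58(T − 160) + 1141.7(T − 32.7) + 48.9(T − 32.7) = 0
(86.58 + 1141.7 + 48.9) T = 86.58×160 + 1141.7×32.7 + 48.9×32.7
T = 52785 / 1277.2 = 41.3 °C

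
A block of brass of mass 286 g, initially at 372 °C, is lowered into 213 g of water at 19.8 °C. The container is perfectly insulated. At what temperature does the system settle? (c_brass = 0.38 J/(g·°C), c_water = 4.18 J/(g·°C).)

T_f ≈ 58.1 °C

T_f is the heat-capacity-weighted average of the initial temperatures:
T_f = (108.68·372 + 890.34·19.8) / (108.68 + 890.34)
    = 58058 / 999.02 ≈ 58.11 °C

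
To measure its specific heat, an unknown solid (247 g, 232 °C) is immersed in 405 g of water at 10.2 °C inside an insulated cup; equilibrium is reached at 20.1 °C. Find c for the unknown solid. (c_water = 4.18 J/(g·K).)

c ≈ 0.32 J/(g·K)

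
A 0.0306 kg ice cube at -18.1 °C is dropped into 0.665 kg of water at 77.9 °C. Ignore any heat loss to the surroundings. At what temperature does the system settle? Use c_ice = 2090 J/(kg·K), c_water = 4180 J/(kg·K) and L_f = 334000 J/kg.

Energy balance with sensible and latent terms:
ice -18.1→0 °C: 0.0306×2090×18.1 = 1157.6; latent heat to melt: 0.0306×334000 = 10220; warm the meltwater: 127.91 T; water: 2779.7(T − 77.9)
2907.6 T = 216539 − 11378 = 205161
T ≈ 70.56 °C (positive, so assuming full melt was valid).

T_f ≈ 70.6 °C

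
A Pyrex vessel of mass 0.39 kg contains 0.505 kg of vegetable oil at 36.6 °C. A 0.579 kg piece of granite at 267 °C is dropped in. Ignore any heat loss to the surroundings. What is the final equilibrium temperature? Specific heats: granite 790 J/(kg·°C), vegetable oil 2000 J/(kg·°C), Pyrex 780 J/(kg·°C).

T_f ≈ 96.1 °C

Energy conservation, ΣQ = 0:
0.579·790·(T − 267) + 0.505·2000·(T − 36.6) + 0.39·780·(T − 36.6) = 0
457.41(T − 267) + 1010(T − 36.6) + 304.2(T − 36.6) = 0
1771.6 T = 170228
T ≈ 96.09 °C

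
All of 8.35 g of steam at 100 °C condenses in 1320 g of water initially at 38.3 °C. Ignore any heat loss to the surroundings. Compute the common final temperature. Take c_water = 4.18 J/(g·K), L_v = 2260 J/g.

T_f ≈ 42.1 °C

Energy balance with sensible and latent terms:
latent heat released on condensation: 8.35·2260 = 18871
  condensed water 100 °C→T: 34.9(T − 100)
  original water: 5517.6(T − 38.3)
5552.5 T = 18871 + 3490.3 + 211324 = 233685
T ≈ 42.09 °C, under the boiling point, so the assumption holds.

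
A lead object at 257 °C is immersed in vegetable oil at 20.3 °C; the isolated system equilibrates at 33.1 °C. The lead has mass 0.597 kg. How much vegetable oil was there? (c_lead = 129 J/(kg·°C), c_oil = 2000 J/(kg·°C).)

Let T be the final temperature. ΣQ_i = 0:
0.597×129×(33.1 − 257) + m×2000×(33.1 − 20.3) = 0
25600 m = 17243
m = 17243/25600 ≈ 0.6736 kg

m ≈ 0.674 kg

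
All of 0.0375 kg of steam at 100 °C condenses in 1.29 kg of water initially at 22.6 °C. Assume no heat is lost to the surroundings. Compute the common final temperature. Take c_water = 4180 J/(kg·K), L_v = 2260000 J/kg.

Sum of m c ΔT and latent-heat terms is zero:
latent heat released on condensation: 0.0375·2260000 = 84750; condensed water 100 °C→T: 156.75(T − 100); water warms: 1.29·4180·(T − 22.6) = 5392.2(T − 22.6)
5548.9 T = 84750 + 15675 + 121864 = 222289
T ≈ 40.06 °C, under the boiling point, so the assumption holds.

T_f ≈ 40.1 °C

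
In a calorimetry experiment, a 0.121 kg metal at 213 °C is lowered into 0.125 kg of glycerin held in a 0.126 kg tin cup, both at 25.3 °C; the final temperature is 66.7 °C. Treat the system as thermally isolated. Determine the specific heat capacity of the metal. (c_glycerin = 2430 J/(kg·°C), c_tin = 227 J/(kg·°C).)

c ≈ 777 J/(kg·°C)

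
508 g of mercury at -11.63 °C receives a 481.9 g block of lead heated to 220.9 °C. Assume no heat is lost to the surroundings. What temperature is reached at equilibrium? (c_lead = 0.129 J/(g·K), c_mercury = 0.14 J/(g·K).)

T_f ≈ 96.8 °C

Heat gained plus heat lost sum to zero:
481.9·0.129·(T − 220.9) + 508·0.14·(T − (-11.63)) = 0
133.29 T = 12905
T ≈ 96.82 °C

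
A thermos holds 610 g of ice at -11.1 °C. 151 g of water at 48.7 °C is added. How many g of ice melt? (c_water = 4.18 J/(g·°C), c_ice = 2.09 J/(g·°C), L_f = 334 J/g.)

m_melted ≈ 49.7 g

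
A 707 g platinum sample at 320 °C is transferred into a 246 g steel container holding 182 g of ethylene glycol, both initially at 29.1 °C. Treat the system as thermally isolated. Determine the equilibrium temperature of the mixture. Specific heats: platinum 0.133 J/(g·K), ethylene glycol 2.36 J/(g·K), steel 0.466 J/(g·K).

T_f ≈ 72.0 °C

Taking heat into each body as positive, Σ m c ΔT = 0:
707·0.133·(T − 320) + 182·2.36·(T − 29.1) + 246·0.466·(T − 29.1) = 0
94.03(T − 320) + 429.52(T − 29.1) + 114.64(T − 29.1) = 0
638.19 T = 45925
T ≈ 71.96 °C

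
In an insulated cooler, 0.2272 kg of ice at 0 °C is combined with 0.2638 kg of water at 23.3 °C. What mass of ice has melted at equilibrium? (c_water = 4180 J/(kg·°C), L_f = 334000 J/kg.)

Cooling the water to 0 °C releases 0.2638×4180×23.3 = 25693 J.
Fully melting the ice requires m_ice L_f = 0.2272×334000 = 75885 J.
Since 25693 < 75885 J, not all the ice melts; equilibrium is at 0 °C.
m_melted×334000 = 25693  ⇒  m_melted ≈ 0.07692 kg.

m_melted ≈ 0.0769 kg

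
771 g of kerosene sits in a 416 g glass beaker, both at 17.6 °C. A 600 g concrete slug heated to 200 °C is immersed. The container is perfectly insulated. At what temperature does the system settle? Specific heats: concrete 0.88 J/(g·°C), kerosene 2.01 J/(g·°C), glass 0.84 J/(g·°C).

T_f ≈ 57.3 °C

Taking heat into each body as positive, Σ m c ΔT = 0:
600·0.88·(T − 200) + 771·2.01·(T − 17.6) + 416·0.84·(T − 17.6) = 0
528(T − 200) + 1549.7(T − 17.6) + 349.44(T − 17.6) = 0
(528 + 1549.7 + 349.44) T = 528·200 + 1549.7·17.6 + 349.44·17.6
T = 139025 / 2427.1 = 57.3 °C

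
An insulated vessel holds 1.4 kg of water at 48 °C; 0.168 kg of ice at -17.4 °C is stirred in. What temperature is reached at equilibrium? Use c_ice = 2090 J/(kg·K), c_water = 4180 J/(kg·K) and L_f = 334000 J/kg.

Energy conservation, ΣQ = 0:
warm ice to 0 °C: 0.168·2090·(0 − (-17.4)) = 6109.5; melt ice: 0.168·334000 = 56112; meltwater 0→T: 0.168·4180·T = 702.24 T; water cools: 1.4·4180·(T − 48) = 5852(T − 48)
6554.2 T = 280896 − 62221 = 218675
T ≈ 33.36 °C — above 0 °C, consistent with complete melting.

T_f ≈ 33.4 °C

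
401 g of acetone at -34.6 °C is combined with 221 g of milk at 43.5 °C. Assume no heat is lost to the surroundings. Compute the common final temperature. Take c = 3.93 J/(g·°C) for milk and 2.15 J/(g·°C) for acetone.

T_f ≈ 4.6 °C

Conservation of energy gives ΣQ = 0:
221·3.93·(T − 43.5) + 401·2.15·(T − (-34.6)) = 0
(868.53 + 862.15) T = 868.53·43.5 + 862.15·(-34.6)
T ≈ 4.59 °C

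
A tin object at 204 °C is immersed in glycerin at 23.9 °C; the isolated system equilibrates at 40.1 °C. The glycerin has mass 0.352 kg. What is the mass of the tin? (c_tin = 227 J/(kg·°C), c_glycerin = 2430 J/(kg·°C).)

m ≈ 0.372 kg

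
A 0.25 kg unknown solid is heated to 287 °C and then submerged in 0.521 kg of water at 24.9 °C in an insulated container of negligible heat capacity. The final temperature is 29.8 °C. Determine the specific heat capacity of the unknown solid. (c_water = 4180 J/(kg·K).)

c ≈ 166 J/(kg·K)

Heat lost by the unknown solid = heat gained by the water:
0.25·c·(287 − 29.8) = 0.521·4180·(29.8 − 24.9)
64.3 c = 10671  ⇒  c ≈ 166 J/(kg·K)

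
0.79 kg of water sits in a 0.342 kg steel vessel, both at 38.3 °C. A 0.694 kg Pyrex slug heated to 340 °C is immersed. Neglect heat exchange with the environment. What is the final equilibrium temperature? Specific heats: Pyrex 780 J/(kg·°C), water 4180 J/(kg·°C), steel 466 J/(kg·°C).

T_f ≈ 79.1 °C

Setting the total heat transfer to zero:
0.694·780·(T − 340) + 0.79·4180·(T − 38.3) + 0.342·466·(T − 38.3) = 0
541.32(T − 340) + 3302.2(T − 38.3) + 159.37(T − 38.3) = 0
4002.9 T = 316627
T = 316627 / 4002.9 = 79.1 °C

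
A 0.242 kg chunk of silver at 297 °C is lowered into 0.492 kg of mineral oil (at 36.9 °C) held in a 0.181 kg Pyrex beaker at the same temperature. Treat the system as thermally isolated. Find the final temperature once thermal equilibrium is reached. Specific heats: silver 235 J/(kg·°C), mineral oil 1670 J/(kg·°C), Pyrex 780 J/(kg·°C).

T_f is the heat-capacity-weighted average of the initial temperatures:
T_f = (56.87*297 + 821.64*36.9 + 141.18*36.9) / (56.87 + 821.64 + 141.18)
    = 52418 / 1019.7 ≈ 51.41 °C

T_f ≈ 51.4 °C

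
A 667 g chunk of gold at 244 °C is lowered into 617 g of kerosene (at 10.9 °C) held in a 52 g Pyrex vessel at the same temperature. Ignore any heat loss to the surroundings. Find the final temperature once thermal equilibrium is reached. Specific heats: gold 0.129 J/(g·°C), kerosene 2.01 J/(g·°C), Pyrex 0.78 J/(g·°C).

T_f ≈ 25.6 °C

Setting the total heat transfer to zero:
667·0.129·(T − 244) + 617·2.01·(T − 10.9) + 52·0.78·(T − 10.9) = 0
86.04(T − 244) + 1240.2(T − 10.9) + 40.56(T − 10.9) = 0
1366.8 T = 34954
T ≈ 25.57 °C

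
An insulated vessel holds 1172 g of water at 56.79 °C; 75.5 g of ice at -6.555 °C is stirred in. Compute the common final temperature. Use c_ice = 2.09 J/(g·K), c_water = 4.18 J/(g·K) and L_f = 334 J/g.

Net heat exchanged in the isolated system is zero:
ice -6.555→0 °C: 75.5×2.09×6.555 = 1034.3
  melt ice: 75.5×334 = 25217
  warm the meltwater: 315.59 T
  water: 4899(T − 56.79)
5214.6 T = 278212 − 26251 = 251961
T ≈ 48.32 °C (positive, so assuming full melt was valid).

T_f ≈ 48.3 °C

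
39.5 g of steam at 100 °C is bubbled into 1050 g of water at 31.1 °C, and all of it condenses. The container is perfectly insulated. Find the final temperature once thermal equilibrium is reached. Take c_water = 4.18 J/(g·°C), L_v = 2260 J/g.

T_f ≈ 53.2 °C

Sum of m c ΔT and latent-heat terms is zero:
latent heat released on condensation: 39.5·2260 = 89270
  condensed water 100 °C→T: 165.11(T − 100)
  original water: 4389(T − 31.1)
4554.1 T = 89270 + 16511 + 136498 = 242279
T ≈ 53.20 °C (< 100 °C, so full condensation is consistent).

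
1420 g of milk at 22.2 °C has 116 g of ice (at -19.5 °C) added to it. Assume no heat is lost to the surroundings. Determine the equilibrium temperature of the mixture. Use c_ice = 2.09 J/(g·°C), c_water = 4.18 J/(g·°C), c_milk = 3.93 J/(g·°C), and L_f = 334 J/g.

T_f ≈ 13.3 °C

Sum of m c ΔT and latent-heat terms is zero:
ice -19.5→0 °C: 116×2.09×19.5 = 4727.6
  fusion: m_ice L_f = 116×334 = 38744
  meltwater 0→T: 116×4.18×T = 484.88 T
  milk cools: 1420×3.93×(T − 22.2) = 5580.6(T − 22.2)
6065.5 T = 123889 − 43472 = 80418
T ≈ 13.26 °C. Since T > 0 °C, the all-ice-melts assumption holds.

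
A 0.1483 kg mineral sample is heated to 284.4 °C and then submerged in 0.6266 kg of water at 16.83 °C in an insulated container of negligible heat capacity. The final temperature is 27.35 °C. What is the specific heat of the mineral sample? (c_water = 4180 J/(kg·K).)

Heat gained plus heat lost sum to zero:
0.1483·c·(27.35 − 284.4) + 0.6266·4180·(27.35 − 16.83) = 0
-38.12 c = -27554
c = -27554/-38.12 ≈ 722.8 J/(kg·K)

c ≈ 723 J/(kg·K)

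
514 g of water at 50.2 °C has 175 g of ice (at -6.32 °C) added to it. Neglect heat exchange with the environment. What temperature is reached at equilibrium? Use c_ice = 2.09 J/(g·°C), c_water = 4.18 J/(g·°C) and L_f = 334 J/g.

T_f ≈ 16.4 °C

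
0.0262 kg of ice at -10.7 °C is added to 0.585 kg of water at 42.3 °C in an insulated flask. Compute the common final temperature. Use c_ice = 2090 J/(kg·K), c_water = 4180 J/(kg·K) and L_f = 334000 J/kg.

Taking heat into each body as positive, Σ m c ΔT = 0:
warm ice to 0 °C: 0.0262·2090·(0 − (-10.7)) = 585.91
  fusion: m_ice L_f = 0.0262·334000 = 8750.8
  meltwater 0→T: 0.0262·4180·T = 109.52 T
  water: 2445.3(T − 42.3)
2554.8 T = 103436 − 9336.7 = 94099
T ≈ 36.83 °C. Since T > 0 °C, the all-ice-melts assumption holds.

T_f ≈ 36.8 °C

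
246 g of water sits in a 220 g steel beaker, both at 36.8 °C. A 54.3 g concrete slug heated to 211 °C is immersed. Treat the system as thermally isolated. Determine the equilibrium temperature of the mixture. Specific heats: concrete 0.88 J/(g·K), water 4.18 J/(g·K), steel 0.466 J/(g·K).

T_f ≈ 43.9 °C

Let T be the final temperature. ΣQ_i = 0:
54.3×0.88×(T − 211) + 246×4.18×(T − 36.8) + 220×0.466×(T − 36.8) = 0
(47.78 + 1028.3 + 102.52) T = 47.78×211 + 1028.3×36.8 + 102.52×36.8
T = 51696/1178.6 ≈ 43.86 °C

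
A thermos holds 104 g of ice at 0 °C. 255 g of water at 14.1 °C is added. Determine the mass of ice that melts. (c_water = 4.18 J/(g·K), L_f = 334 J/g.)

m_melted ≈ 45 g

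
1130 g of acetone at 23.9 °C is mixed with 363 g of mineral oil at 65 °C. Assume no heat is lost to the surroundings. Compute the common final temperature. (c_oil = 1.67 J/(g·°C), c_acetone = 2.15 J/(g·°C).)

Net heat exchanged in the isolated system is zero:
363*1.67*(T − 65) + 1130*2.15*(T − 23.9) = 0
3035.7 T = 97469
T = 97469 / 3035.7 = 32.1 °C

T_f ≈ 32.1 °C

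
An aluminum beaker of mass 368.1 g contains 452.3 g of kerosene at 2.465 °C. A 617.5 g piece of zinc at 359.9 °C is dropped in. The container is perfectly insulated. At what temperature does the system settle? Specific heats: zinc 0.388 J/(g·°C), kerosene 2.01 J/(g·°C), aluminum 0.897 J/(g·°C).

T_f ≈ 60.4 °C

Conservation of energy gives ΣQ = 0:
617.5*0.388*(T − 359.9) + 452.3*2.01*(T − 2.465) + 368.1*0.897*(T − 2.465) = 0
(239.59 + 909.12 + 330.19) T = 239.59*359.9 + 909.12*2.465 + 330.19*2.465
T = 89283 / 1478.9 = 60.4 °C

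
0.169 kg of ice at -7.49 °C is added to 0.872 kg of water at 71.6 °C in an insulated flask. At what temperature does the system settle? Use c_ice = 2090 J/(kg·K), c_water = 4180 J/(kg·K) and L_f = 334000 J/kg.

Energy balance with sensible and latent terms:
ice -7.49→0 °C: 0.169×2090×7.49 = 2645.5; fusion: m_ice L_f = 0.169×334000 = 56446; meltwater 0→T: 0.169×4180×T = 706.42 T; water: 3645(T − 71.6)
4351.4 T = 260979 − 59092 = 201888
T ≈ 46.40 °C (positive, so assuming full melt was valid).

T_f ≈ 46.4 °C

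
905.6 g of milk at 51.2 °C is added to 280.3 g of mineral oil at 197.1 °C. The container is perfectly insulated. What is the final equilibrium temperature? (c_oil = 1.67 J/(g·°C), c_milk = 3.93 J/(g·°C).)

Heat lost by the oil equals heat gained by the milk:
280.3·1.67·(197.1 − T) = 905.6·3.93·(T − 51.2)
468.1(197.1 − T) = 3559(T − 51.2)
4027.1 T = 274484  ⇒  T ≈ 68.16 °C

T_f ≈ 68.2 °C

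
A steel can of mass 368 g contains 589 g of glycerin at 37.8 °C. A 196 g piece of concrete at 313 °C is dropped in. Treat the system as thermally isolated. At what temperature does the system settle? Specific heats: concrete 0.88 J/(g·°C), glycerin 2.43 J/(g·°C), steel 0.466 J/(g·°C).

T_f ≈ 64.5 °C

Let T be the final temperature. ΣQ_i = 0:
196·0.88·(T − 313) + 589·2.43·(T − 37.8) + 368·0.466·(T − 37.8) = 0
1775.2 T = 114570
T = 114570/1775.2 ≈ 64.54 °C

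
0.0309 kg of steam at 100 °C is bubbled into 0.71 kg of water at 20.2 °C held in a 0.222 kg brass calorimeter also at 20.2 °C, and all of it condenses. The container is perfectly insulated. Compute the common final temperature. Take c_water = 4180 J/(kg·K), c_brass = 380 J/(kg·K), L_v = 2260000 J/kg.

Net heat exchanged in the isolated system is zero:
condense steam: −0.0309×2260000 = −69834; condensed water 100 °C→T: 129.16(T − 100); water warms: 0.71×4180×(T − 20.2) = 2967.8(T − 20.2); cup: 84.36(T − 20.2)
3181.3 T = 69834 + 12916 + 61654 = 144404
T ≈ 45.39 °C — below 100 °C, confirming all the steam condensed.

T_f ≈ 45.4 °C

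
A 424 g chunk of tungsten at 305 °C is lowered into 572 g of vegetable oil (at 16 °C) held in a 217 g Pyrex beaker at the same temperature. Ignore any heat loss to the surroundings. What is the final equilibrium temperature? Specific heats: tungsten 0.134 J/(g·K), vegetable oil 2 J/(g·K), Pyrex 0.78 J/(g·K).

T_f ≈ 28.0 °C

T_f is the heat-capacity-weighted average of the initial temperatures:
T_f = (56.82*305 + 1144*16 + 169.26*16) / (56.82 + 1144 + 169.26)
    = 38341 / 1370.1 ≈ 27.98 °C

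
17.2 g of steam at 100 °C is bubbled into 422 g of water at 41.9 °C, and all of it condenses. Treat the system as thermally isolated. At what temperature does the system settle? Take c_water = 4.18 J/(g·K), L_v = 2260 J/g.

T_f ≈ 65.3 °C

Net heat exchanged in the isolated system is zero:
condense steam: −17.2×2260 = −38872
  condensate cools 100→T: 17.2×4.18×(T − 100) = 71.9(T − 100)
  original water: 1764(T − 41.9)
1835.9 T = 38872 + 7189.6 + 73910 = 119972
T ≈ 65.35 °C, under the boiling point, so the assumption holds.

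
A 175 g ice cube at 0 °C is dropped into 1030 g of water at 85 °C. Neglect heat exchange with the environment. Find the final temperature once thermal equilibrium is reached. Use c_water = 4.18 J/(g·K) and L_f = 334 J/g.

T_f ≈ 61.1 °C

Energy conservation, ΣQ = 0:
fusion: m_ice L_f = 175·334 = 58450
  meltwater 0→T: 175·4.18·T = 731.5 T
  water cools: 1030·4.18·(T − 85) = 4305.4(T − 85)
5036.9 T = 365959 − 58450 = 307509
T ≈ 61.05 °C. Since T > 0 °C, the all-ice-melts assumption holds.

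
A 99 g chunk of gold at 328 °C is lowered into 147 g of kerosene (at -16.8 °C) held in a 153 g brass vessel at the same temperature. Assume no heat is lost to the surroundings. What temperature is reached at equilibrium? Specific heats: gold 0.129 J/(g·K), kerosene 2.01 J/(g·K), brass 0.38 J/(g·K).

T_f ≈ -4.8 °C

Energy conservation, ΣQ = 0:
99×0.129×(T − 328) + 147×2.01×(T − (-16.8)) + 153×0.38×(T − (-16.8)) = 0
12.77(T − 328) + 295.47(T − (-16.8)) + 58.14(T − (-16.8)) = 0
366.38 T = -1751.8
T = -1751.8/366.38 ≈ -4.78 °C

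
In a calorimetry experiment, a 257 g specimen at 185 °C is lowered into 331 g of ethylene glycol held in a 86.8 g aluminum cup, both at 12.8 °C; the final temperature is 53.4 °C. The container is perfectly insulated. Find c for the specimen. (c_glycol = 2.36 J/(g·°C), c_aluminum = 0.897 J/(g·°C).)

c ≈ 1.03 J/(g·°C)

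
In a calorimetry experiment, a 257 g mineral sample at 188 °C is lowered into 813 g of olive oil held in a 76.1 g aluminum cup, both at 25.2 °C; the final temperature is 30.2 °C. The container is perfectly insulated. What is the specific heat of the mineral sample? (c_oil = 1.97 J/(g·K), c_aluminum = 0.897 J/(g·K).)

c ≈ 0.206 J/(g·K)

Let T be the final temperature. ΣQ_i = 0:
257×c×(30.2 − 188) + 813×1.97×(30.2 − 25.2) + 76.1×0.897×(30.2 − 25.2) = 0
-40555 c = -8349.4
c = -8349.4/-40555 ≈ 0.2059 J/(g·K)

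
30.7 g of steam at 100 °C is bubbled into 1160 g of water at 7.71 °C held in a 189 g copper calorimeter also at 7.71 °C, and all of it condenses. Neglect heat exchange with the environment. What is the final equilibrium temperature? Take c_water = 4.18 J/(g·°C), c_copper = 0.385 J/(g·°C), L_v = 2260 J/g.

T_f ≈ 23.8 °C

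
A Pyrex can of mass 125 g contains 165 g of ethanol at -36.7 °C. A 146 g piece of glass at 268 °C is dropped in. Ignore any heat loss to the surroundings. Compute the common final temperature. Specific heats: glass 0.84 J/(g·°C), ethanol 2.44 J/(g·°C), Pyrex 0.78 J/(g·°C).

Taking heat into each body as positive, Σ m c ΔT = 0:
146*0.84*(T − 268) + 165*2.44*(T − (-36.7)) + 125*0.78*(T − (-36.7)) = 0
622.74 T = 14514
T = 14514/622.74 ≈ 23.31 °C

T_f ≈ 23.3 °C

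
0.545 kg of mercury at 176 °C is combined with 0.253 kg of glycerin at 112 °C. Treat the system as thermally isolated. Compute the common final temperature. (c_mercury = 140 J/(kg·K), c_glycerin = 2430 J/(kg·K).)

Let T be the final temperature. ΣQ_i = 0:
0.545×140×(T − 176) + 0.253×2430×(T − 112) = 0
76.3(T − 176) + 614.79(T − 112) = 0
(76.3 + 614.79) T = 76.3×176 + 614.79×112
T ≈ 119.07 °C

T_f ≈ 119.1 °C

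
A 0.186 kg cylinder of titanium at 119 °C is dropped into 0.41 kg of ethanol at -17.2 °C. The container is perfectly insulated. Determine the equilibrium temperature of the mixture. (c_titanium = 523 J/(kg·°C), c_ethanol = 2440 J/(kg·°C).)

T_f ≈ -5.1 °C

Net heat exchanged in the isolated system is zero:
0.186×523×(T − 119) + 0.41×2440×(T − (-17.2)) = 0
97.28(T − 119) + 1000.4(T − (-17.2)) = 0
1097.7 T = -5630.8
T ≈ -5.13 °C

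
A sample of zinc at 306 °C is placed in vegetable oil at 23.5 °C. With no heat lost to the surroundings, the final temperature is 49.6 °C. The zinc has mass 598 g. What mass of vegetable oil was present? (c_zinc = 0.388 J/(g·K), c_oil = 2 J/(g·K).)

|Q_zinc| = |Q_oil|:
598·0.388·(306 − 49.6) = m·2·(49.6 − 23.5)
52.2 m = 59491  ⇒  m ≈ 1140 g

m ≈ 1140 g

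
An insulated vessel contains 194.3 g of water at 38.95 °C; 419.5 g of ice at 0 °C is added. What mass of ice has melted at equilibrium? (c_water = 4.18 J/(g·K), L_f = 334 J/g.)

Cooling the water to 0 °C releases 194.3·4.18·38.95 = 31634 J.
Fully melting the ice requires m_ice L_f = 419.5·334 = 140113 J.
That's not enough to melt it all — equilibrium is at 0 °C with ice remaining.
m_melted·334 = 31634  ⇒  m_melted ≈ 94.71 g.

m_melted ≈ 94.7 g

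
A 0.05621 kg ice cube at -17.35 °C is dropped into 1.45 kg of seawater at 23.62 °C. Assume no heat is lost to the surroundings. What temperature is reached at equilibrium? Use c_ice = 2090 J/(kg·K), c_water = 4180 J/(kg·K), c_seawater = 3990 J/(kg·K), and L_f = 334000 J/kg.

T_f ≈ 19.2 °C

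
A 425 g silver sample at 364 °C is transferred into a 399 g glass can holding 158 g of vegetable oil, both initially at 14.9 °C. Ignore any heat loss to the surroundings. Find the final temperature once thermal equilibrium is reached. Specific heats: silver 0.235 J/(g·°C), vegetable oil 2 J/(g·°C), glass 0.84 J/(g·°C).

T_f ≈ 61.3 °C

Let T be the final temperature. ΣQ_i = 0:
425·0.235·(T − 364) + 158·2·(T − 14.9) + 399·0.84·(T − 14.9) = 0
(99.88 + 316 + 335.16) T = 99.88·364 + 316·14.9 + 335.16·14.9
T ≈ 61.32 °C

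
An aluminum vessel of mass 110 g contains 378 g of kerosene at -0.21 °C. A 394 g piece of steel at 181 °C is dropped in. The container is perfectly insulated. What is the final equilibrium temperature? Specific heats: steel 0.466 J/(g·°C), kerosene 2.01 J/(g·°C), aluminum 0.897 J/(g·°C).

Energy conservation, ΣQ = 0:
394*0.466*(T − 181) + 378*2.01*(T − (-0.21)) + 110*0.897*(T − (-0.21)) = 0
183.6(T − 181) + 759.78(T − (-0.21)) + 98.67(T − (-0.21)) = 0
(183.6 + 759.78 + 98.67) T = 183.6*181 + 759.78*(-0.21) + 98.67*(-0.21)
T ≈ 31.72 °C

T_f ≈ 31.7 °C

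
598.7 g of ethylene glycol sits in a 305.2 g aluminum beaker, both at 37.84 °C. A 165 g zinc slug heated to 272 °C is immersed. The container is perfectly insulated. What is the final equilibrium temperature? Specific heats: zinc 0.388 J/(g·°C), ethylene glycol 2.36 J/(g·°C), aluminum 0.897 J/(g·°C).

T_f ≈ 46.4 °C

T_f is the heat-capacity-weighted average of the initial temperatures:
T_f = (64.02×272 + 1412.9×37.84 + 273.76×37.84) / (64.02 + 1412.9 + 273.76)
    = 81238 / 1750.7 ≈ 46.40 °C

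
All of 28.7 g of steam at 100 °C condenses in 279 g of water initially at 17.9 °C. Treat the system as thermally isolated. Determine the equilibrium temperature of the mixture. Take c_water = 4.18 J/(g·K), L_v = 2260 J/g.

T_f ≈ 76.0 °C

Heat gained plus heat lost sum to zero:
latent heat released on condensation: 28.7·2260 = 64862
  condensate cools 100→T: 28.7·4.18·(T − 100) = 119.97(T − 100)
  original water: 1166.2(T − 17.9)
1286.2 T = 64862 + 11997 + 20875 = 97734
T ≈ 75.99 °C (< 100 °C, so full condensation is consistent).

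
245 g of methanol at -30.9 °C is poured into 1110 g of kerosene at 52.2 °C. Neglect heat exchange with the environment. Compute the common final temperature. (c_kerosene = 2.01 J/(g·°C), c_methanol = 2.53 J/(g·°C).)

T_f ≈ 34.1 °C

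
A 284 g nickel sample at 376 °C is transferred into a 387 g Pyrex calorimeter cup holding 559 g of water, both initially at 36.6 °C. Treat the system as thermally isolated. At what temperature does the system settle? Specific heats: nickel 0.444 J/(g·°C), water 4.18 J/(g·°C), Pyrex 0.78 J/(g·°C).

T_f ≈ 52.1 °C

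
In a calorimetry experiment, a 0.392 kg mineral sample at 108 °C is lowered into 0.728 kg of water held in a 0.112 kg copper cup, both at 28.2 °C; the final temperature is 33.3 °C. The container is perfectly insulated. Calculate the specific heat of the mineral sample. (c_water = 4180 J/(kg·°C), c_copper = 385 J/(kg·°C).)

c ≈ 538 J/(kg·°C)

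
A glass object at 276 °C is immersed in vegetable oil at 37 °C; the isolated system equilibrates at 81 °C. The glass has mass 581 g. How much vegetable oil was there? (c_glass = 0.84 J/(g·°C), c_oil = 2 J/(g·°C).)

Heat lost by the glass = heat gained by the oil:
581·0.84·(276 − 81) = m·2·(81 − 37)
88 m = 95168  ⇒  m ≈ 1081 g

m ≈ 1080 g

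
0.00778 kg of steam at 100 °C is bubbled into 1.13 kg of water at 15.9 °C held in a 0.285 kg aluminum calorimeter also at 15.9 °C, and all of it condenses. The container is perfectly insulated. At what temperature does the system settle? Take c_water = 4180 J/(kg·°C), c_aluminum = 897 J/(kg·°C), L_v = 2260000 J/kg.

Energy conservation, ΣQ = 0:
latent heat released on condensation: 0.00778×2260000 = 17583
  condensate cools 100→T: 0.00778×4180×(T − 100) = 32.52(T − 100)
  original water: 4723.4(T − 15.9)
  aluminum cup: 0.285×897×(T − 15.9) = 255.64(T − 15.9)
5011.6 T = 17583 + 3252 + 79167 = 100002
T ≈ 19.95 °C (< 100 °C, so full condensation is consistent).

T_f ≈ 20.0 °C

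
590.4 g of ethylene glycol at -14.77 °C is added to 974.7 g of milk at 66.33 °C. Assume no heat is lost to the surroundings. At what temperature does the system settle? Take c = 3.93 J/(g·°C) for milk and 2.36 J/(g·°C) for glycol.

Energy conservation, ΣQ = 0:
974.7·3.93·(T − 66.33) + 590.4·2.36·(T − (-14.77)) = 0
3830.6(T − 66.33) + 1393.3(T − (-14.77)) = 0
5223.9 T = 233502
T = 233502 / 5223.9 = 44.7 °C

T_f ≈ 44.7 °C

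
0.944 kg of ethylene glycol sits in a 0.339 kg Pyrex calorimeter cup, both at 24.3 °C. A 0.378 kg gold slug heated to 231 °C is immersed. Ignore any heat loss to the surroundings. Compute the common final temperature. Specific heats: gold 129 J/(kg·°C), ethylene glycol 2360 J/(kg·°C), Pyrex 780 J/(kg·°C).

T_f ≈ 28.3 °C

Energy conservation, ΣQ = 0:
0.378×129×(T − 231) + 0.944×2360×(T − 24.3) + 0.339×780×(T − 24.3) = 0
48.76(T − 231) + 2227.8(T − 24.3) + 264.42(T − 24.3) = 0
(48.76 + 2227.8 + 264.42) T = 48.76×231 + 2227.8×24.3 + 264.42×24.3
T ≈ 28.27 °C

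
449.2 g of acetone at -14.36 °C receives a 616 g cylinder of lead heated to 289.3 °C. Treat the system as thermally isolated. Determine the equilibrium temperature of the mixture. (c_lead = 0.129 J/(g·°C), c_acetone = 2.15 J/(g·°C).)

T_f ≈ 8.7 °C

Conservation of energy gives ΣQ = 0:
616×0.129×(T − 289.3) + 449.2×2.15×(T − (-14.36)) = 0
(79.46 + 965.78) T = 79.46×289.3 + 965.78×(-14.36)
T = 9120.3 / 1045.2 = 8.73 °C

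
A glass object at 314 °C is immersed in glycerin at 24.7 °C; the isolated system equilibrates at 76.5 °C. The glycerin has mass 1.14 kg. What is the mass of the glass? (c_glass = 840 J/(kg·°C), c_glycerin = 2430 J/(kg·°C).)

|Q_glass| = |Q_glycerin|:
m·840·(314 − 76.5) = 1.14·2430·(76.5 − 24.7)
199500 m = 143496  ⇒  m ≈ 0.7193 kg

m ≈ 0.719 kg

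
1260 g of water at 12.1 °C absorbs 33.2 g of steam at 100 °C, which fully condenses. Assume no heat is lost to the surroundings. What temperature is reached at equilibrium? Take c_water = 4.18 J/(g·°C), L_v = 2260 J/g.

Energy balance with sensible and latent terms:
latent heat released on condensation: 33.2×2260 = 75032; condensed water 100 °C→T: 138.78(T − 100); original water: 5266.8(T − 12.1)
5405.6 T = 75032 + 13878 + 63728 = 152638
T ≈ 28.24 °C, under the boiling point, so the assumption holds.

T_f ≈ 28.2 °C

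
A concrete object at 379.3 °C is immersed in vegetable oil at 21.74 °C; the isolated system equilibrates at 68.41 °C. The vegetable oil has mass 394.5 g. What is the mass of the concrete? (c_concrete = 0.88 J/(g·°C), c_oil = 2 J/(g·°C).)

Heat gained plus heat lost sum to zero:
m×0.88×(68.41 − 379.3) + 394.5×2×(68.41 − 21.74) = 0
-273.58 m = -36823
m = -36823/-273.58 ≈ 134.6 g

m ≈ 135 g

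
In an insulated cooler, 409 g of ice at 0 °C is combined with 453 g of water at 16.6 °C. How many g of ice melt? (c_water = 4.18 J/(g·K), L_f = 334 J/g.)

Heat available from the water dropping to 0 °C: 453×4.18×16.6 = 31433 J.
Melting all 409 g of ice would need 409×334 = 136606 J.
Since 31433 < 136606 J, not all the ice melts; equilibrium is at 0 °C.
m_melt = 31433 / L_f = 94.11 g.

m_melted ≈ 94.1 g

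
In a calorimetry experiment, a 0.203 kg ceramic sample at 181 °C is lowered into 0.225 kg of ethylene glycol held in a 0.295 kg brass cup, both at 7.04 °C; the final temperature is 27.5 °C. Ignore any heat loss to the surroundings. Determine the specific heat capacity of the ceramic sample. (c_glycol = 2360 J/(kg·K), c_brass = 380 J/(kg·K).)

c ≈ 422 J/(kg·K)

Net heat exchanged in the isolated system is zero:
0.203·c·(27.5 − 181) + 0.225·2360·(27.5 − 7.04) + 0.295·380·(27.5 − 7.04) = 0
-31.16 c = -13158
c = -13158/-31.16 ≈ 422.3 J/(kg·K)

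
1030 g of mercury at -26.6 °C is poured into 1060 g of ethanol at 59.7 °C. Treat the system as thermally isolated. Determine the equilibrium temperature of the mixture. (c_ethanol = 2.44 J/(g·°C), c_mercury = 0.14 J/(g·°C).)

T_f ≈ 55.1 °C

Heat gained plus heat lost sum to zero:
1060×2.44×(T − 59.7) + 1030×0.14×(T − (-26.6)) = 0
(2586.4 + 144.2) T = 2586.4×59.7 + 144.2×(-26.6)
T = 150572/2730.6 ≈ 55.14 °C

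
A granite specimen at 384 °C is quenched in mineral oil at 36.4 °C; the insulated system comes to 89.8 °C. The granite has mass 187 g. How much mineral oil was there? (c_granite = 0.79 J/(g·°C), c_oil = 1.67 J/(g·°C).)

Heat lost by the granite = heat gained by the oil:
187·0.79·(384 − 89.8) = m·1.67·(89.8 − 36.4)
89.18 m = 43462  ⇒  m ≈ 487.4 g

m ≈ 487 g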